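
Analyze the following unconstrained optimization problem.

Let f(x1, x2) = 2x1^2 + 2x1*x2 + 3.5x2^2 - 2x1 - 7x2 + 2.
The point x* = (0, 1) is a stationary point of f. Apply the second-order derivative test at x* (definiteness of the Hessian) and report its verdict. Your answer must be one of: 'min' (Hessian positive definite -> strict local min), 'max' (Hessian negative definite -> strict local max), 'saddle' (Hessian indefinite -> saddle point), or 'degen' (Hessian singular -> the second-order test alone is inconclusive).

Compute the Hessian H = grad^2 f:
  H = [[4, 2], [2, 7]]
Verify stationarity: grad f(x*) = H x* + g = (0, 0).
Eigenvalues of H: 3, 8.
Both eigenvalues > 0, so H is positive definite -> x* is a strict local min.

min


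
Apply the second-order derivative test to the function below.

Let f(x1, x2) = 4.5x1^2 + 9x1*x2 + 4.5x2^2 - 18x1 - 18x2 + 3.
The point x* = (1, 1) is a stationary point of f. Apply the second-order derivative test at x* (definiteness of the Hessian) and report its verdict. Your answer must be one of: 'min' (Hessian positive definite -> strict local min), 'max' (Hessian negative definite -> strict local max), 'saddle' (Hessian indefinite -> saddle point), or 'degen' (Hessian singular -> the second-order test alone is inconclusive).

Compute the Hessian H = grad^2 f:
  H = [[9, 9], [9, 9]]
Verify stationarity: grad f(x*) = H x* + g = (0, 0).
Eigenvalues of H: 0, 18.
H has a zero eigenvalue (singular; positive semidefinite but not definite), so H is neither positive definite, negative definite, nor indefinite. The second-order test alone is inconclusive -> degen.
(Indeed, f is constant along the null direction of H through x*, so x* is not a strict local extremum.)

degen


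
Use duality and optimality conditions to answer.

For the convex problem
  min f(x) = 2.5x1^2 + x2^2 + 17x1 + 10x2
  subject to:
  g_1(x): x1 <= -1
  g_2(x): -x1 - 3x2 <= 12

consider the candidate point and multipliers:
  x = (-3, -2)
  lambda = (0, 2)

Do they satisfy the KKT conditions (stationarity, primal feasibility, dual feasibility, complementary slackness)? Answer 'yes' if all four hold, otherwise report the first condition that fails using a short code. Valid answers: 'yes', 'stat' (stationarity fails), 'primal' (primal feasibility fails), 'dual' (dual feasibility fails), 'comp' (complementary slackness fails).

Gradient of f: grad f(x) = Q x + c = (2, 6)
Constraint values g_i(x) = a_i^T x - b_i:
  g_1((-3, -2)) = -2
  g_2((-3, -2)) = -3
Stationarity residual: grad f(x) + sum_i lambda_i a_i = (0, 0)
  -> stationarity OK
Primal feasibility (all g_i <= 0): OK
Dual feasibility (all lambda_i >= 0): OK
Complementary slackness (lambda_i * g_i(x) = 0 for all i): FAILS

Verdict: the first failing condition is complementary_slackness -> comp.

comp


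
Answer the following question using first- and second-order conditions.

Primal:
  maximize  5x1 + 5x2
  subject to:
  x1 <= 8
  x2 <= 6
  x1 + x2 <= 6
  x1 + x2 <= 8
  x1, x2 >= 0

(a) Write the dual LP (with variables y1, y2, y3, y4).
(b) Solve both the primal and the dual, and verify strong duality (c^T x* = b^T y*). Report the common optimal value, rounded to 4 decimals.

The standard primal-dual pair for 'max c^T x s.t. A x <= b, x >= 0' is:
  Dual:  min b^T y  s.t.  A^T y >= c,  y >= 0.

So the dual LP is:
  minimize  8y1 + 6y2 + 6y3 + 8y4
  subject to:
    y1 + y3 + y4 >= 5
    y2 + y3 + y4 >= 5
    y1, y2, y3, y4 >= 0

Solving the primal: x* = (6, 0).
  primal value c^T x* = 30.
Solving the dual: y* = (0, 0, 5, 0).
  dual value b^T y* = 30.
Strong duality: c^T x* = b^T y*. Confirmed.

30


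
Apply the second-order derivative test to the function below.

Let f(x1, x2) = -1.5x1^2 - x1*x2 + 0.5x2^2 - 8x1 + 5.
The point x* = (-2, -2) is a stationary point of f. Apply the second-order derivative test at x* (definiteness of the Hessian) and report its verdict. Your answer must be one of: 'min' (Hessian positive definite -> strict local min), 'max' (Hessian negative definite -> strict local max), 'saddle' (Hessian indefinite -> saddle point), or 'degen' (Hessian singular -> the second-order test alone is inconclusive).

Compute the Hessian H = grad^2 f:
  H = [[-3, -1], [-1, 1]]
Verify stationarity: grad f(x*) = H x* + g = (0, 0).
Eigenvalues of H: -3.2361, 1.2361.
Eigenvalues have mixed signs, so H is indefinite -> x* is a saddle point.

saddle


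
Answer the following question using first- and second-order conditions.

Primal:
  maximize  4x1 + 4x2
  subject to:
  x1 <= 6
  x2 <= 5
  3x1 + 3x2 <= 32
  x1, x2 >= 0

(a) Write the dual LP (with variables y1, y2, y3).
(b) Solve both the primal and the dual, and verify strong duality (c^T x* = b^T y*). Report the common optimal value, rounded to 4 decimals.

The standard primal-dual pair for 'max c^T x s.t. A x <= b, x >= 0' is:
  Dual:  min b^T y  s.t.  A^T y >= c,  y >= 0.

So the dual LP is:
  minimize  6y1 + 5y2 + 32y3
  subject to:
    y1 + 3y3 >= 4
    y2 + 3y3 >= 4
    y1, y2, y3 >= 0

Solving the primal: x* = (5.6667, 5).
  primal value c^T x* = 42.6667.
Solving the dual: y* = (0, 0, 1.3333).
  dual value b^T y* = 42.6667.
Strong duality: c^T x* = b^T y*. Confirmed.

42.6667


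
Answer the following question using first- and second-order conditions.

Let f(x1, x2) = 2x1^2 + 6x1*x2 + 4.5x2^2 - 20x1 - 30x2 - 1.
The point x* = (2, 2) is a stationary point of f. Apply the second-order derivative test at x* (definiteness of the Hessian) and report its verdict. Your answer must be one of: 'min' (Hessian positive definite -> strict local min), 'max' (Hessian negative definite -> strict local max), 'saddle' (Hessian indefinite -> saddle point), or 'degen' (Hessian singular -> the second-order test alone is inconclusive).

Compute the Hessian H = grad^2 f:
  H = [[4, 6], [6, 9]]
Verify stationarity: grad f(x*) = H x* + g = (0, 0).
Eigenvalues of H: 0, 13.
H has a zero eigenvalue (singular; positive semidefinite but not definite), so H is neither positive definite, negative definite, nor indefinite. The second-order test alone is inconclusive -> degen.
(Indeed, f is constant along the null direction of H through x*, so x* is not a strict local extremum.)

degen


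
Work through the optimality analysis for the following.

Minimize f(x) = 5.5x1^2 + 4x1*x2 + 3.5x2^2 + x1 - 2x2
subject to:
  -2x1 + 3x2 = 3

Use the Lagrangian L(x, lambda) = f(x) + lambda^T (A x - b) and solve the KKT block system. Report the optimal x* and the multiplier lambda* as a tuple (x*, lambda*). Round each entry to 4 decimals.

Form the Lagrangian:
  L(x, lambda) = (1/2) x^T Q x + c^T x + lambda^T (A x - b)
Stationarity (grad_x L = 0): Q x + c + A^T lambda = 0.
Primal feasibility: A x = b.

This gives the KKT block system:
  [ Q   A^T ] [ x     ]   [-c ]
  [ A    0  ] [ lambda ] = [ b ]

Solving the linear system:
  x*      = (-0.4286, 0.7143)
  lambda* = (-0.4286)
  f(x*)   = -0.2857

x* = (-0.4286, 0.7143), lambda* = (-0.4286)


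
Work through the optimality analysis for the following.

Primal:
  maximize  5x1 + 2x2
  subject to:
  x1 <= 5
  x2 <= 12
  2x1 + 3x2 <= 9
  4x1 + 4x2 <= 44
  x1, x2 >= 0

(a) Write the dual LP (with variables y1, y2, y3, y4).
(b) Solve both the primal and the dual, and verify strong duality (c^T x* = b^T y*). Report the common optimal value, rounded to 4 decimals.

The standard primal-dual pair for 'max c^T x s.t. A x <= b, x >= 0' is:
  Dual:  min b^T y  s.t.  A^T y >= c,  y >= 0.

So the dual LP is:
  minimize  5y1 + 12y2 + 9y3 + 44y4
  subject to:
    y1 + 2y3 + 4y4 >= 5
    y2 + 3y3 + 4y4 >= 2
    y1, y2, y3, y4 >= 0

Solving the primal: x* = (4.5, 0).
  primal value c^T x* = 22.5.
Solving the dual: y* = (0, 0, 2.5, 0).
  dual value b^T y* = 22.5.
Strong duality: c^T x* = b^T y*. Confirmed.

22.5


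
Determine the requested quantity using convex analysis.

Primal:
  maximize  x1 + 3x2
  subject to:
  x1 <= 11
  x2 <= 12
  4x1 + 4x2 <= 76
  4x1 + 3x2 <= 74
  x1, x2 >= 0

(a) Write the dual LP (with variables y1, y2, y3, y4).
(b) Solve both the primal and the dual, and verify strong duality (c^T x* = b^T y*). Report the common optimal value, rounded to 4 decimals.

The standard primal-dual pair for 'max c^T x s.t. A x <= b, x >= 0' is:
  Dual:  min b^T y  s.t.  A^T y >= c,  y >= 0.

So the dual LP is:
  minimize  11y1 + 12y2 + 76y3 + 74y4
  subject to:
    y1 + 4y3 + 4y4 >= 1
    y2 + 4y3 + 3y4 >= 3
    y1, y2, y3, y4 >= 0

Solving the primal: x* = (7, 12).
  primal value c^T x* = 43.
Solving the dual: y* = (0, 2, 0.25, 0).
  dual value b^T y* = 43.
Strong duality: c^T x* = b^T y*. Confirmed.

43


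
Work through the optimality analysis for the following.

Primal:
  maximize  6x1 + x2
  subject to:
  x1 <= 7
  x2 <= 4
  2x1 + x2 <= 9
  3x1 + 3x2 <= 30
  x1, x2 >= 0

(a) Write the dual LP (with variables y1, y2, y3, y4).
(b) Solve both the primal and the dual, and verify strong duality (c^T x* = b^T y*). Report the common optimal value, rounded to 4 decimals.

The standard primal-dual pair for 'max c^T x s.t. A x <= b, x >= 0' is:
  Dual:  min b^T y  s.t.  A^T y >= c,  y >= 0.

So the dual LP is:
  minimize  7y1 + 4y2 + 9y3 + 30y4
  subject to:
    y1 + 2y3 + 3y4 >= 6
    y2 + y3 + 3y4 >= 1
    y1, y2, y3, y4 >= 0

Solving the primal: x* = (4.5, 0).
  primal value c^T x* = 27.
Solving the dual: y* = (0, 0, 3, 0).
  dual value b^T y* = 27.
Strong duality: c^T x* = b^T y*. Confirmed.

27


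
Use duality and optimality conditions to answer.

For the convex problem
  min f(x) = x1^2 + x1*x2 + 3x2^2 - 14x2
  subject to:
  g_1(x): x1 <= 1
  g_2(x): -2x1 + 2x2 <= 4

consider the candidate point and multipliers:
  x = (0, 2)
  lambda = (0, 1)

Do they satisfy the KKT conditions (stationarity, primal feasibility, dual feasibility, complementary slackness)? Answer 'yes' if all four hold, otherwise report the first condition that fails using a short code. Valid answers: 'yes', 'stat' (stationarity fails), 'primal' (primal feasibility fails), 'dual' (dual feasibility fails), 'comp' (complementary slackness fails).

Gradient of f: grad f(x) = Q x + c = (2, -2)
Constraint values g_i(x) = a_i^T x - b_i:
  g_1((0, 2)) = -1
  g_2((0, 2)) = 0
Stationarity residual: grad f(x) + sum_i lambda_i a_i = (0, 0)
  -> stationarity OK
Primal feasibility (all g_i <= 0): OK
Dual feasibility (all lambda_i >= 0): OK
Complementary slackness (lambda_i * g_i(x) = 0 for all i): OK

Verdict: yes, KKT holds.

yes


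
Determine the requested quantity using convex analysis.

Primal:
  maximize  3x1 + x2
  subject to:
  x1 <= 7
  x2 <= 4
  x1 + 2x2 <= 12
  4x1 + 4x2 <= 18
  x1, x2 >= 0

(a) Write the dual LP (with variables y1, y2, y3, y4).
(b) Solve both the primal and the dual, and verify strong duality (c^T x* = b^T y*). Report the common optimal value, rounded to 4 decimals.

The standard primal-dual pair for 'max c^T x s.t. A x <= b, x >= 0' is:
  Dual:  min b^T y  s.t.  A^T y >= c,  y >= 0.

So the dual LP is:
  minimize  7y1 + 4y2 + 12y3 + 18y4
  subject to:
    y1 + y3 + 4y4 >= 3
    y2 + 2y3 + 4y4 >= 1
    y1, y2, y3, y4 >= 0

Solving the primal: x* = (4.5, 0).
  primal value c^T x* = 13.5.
Solving the dual: y* = (0, 0, 0, 0.75).
  dual value b^T y* = 13.5.
Strong duality: c^T x* = b^T y*. Confirmed.

13.5


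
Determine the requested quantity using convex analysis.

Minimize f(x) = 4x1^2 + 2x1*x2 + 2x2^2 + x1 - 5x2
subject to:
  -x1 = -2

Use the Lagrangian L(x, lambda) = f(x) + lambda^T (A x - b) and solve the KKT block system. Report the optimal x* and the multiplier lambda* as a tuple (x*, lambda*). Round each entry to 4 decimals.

Form the Lagrangian:
  L(x, lambda) = (1/2) x^T Q x + c^T x + lambda^T (A x - b)
Stationarity (grad_x L = 0): Q x + c + A^T lambda = 0.
Primal feasibility: A x = b.

This gives the KKT block system:
  [ Q   A^T ] [ x     ]   [-c ]
  [ A    0  ] [ lambda ] = [ b ]

Solving the linear system:
  x*      = (2, 0.25)
  lambda* = (17.5)
  f(x*)   = 17.875

x* = (2, 0.25), lambda* = (17.5)


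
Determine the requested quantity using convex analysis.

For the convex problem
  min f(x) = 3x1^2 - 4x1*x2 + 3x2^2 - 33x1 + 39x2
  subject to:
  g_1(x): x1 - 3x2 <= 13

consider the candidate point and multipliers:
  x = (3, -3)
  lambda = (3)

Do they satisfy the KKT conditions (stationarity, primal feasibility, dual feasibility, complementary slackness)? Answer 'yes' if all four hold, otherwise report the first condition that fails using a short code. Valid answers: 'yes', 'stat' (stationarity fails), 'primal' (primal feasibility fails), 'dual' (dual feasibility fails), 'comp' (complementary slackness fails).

Gradient of f: grad f(x) = Q x + c = (-3, 9)
Constraint values g_i(x) = a_i^T x - b_i:
  g_1((3, -3)) = -1
Stationarity residual: grad f(x) + sum_i lambda_i a_i = (0, 0)
  -> stationarity OK
Primal feasibility (all g_i <= 0): OK
Dual feasibility (all lambda_i >= 0): OK
Complementary slackness (lambda_i * g_i(x) = 0 for all i): FAILS

Verdict: the first failing condition is complementary_slackness -> comp.

comp


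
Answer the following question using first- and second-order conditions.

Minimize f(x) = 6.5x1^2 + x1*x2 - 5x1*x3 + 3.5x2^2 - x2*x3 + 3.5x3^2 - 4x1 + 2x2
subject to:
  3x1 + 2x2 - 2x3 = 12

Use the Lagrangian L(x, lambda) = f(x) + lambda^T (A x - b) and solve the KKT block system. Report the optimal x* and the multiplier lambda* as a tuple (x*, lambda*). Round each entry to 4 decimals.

Form the Lagrangian:
  L(x, lambda) = (1/2) x^T Q x + c^T x + lambda^T (A x - b)
Stationarity (grad_x L = 0): Q x + c + A^T lambda = 0.
Primal feasibility: A x = b.

This gives the KKT block system:
  [ Q   A^T ] [ x     ]   [-c ]
  [ A    0  ] [ lambda ] = [ b ]

Solving the linear system:
  x*      = (1.9571, 2.0179, -1.0464)
  lambda* = (-9.5643)
  f(x*)   = 55.4893

x* = (1.9571, 2.0179, -1.0464), lambda* = (-9.5643)


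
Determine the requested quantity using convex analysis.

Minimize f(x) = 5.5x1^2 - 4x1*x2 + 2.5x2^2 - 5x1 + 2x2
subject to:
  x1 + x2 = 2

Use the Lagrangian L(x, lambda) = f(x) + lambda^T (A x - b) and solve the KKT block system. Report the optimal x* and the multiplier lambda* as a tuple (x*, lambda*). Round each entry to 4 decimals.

Form the Lagrangian:
  L(x, lambda) = (1/2) x^T Q x + c^T x + lambda^T (A x - b)
Stationarity (grad_x L = 0): Q x + c + A^T lambda = 0.
Primal feasibility: A x = b.

This gives the KKT block system:
  [ Q   A^T ] [ x     ]   [-c ]
  [ A    0  ] [ lambda ] = [ b ]

Solving the linear system:
  x*      = (1.0417, 0.9583)
  lambda* = (-2.625)
  f(x*)   = 0.9792

x* = (1.0417, 0.9583), lambda* = (-2.625)


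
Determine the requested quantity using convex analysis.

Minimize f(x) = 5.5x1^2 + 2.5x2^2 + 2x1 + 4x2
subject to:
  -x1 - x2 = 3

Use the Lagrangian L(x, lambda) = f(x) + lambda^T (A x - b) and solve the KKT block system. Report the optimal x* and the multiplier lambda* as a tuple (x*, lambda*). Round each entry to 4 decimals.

Form the Lagrangian:
  L(x, lambda) = (1/2) x^T Q x + c^T x + lambda^T (A x - b)
Stationarity (grad_x L = 0): Q x + c + A^T lambda = 0.
Primal feasibility: A x = b.

This gives the KKT block system:
  [ Q   A^T ] [ x     ]   [-c ]
  [ A    0  ] [ lambda ] = [ b ]

Solving the linear system:
  x*      = (-0.8125, -2.1875)
  lambda* = (-6.9375)
  f(x*)   = 5.2188

x* = (-0.8125, -2.1875), lambda* = (-6.9375)


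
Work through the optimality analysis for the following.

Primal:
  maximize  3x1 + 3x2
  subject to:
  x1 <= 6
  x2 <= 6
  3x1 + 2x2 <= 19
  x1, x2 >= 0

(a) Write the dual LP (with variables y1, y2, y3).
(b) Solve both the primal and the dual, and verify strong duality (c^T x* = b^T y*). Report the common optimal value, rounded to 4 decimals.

The standard primal-dual pair for 'max c^T x s.t. A x <= b, x >= 0' is:
  Dual:  min b^T y  s.t.  A^T y >= c,  y >= 0.

So the dual LP is:
  minimize  6y1 + 6y2 + 19y3
  subject to:
    y1 + 3y3 >= 3
    y2 + 2y3 >= 3
    y1, y2, y3 >= 0

Solving the primal: x* = (2.3333, 6).
  primal value c^T x* = 25.
Solving the dual: y* = (0, 1, 1).
  dual value b^T y* = 25.
Strong duality: c^T x* = b^T y*. Confirmed.

25


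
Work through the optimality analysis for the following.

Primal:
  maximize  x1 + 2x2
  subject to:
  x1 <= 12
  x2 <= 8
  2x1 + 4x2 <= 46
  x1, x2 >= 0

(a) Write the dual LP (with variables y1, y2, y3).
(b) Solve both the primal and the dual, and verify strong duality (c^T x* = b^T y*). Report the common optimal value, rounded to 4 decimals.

The standard primal-dual pair for 'max c^T x s.t. A x <= b, x >= 0' is:
  Dual:  min b^T y  s.t.  A^T y >= c,  y >= 0.

So the dual LP is:
  minimize  12y1 + 8y2 + 46y3
  subject to:
    y1 + 2y3 >= 1
    y2 + 4y3 >= 2
    y1, y2, y3 >= 0

Solving the primal: x* = (7, 8).
  primal value c^T x* = 23.
Solving the dual: y* = (0, 0, 0.5).
  dual value b^T y* = 23.
Strong duality: c^T x* = b^T y*. Confirmed.

23


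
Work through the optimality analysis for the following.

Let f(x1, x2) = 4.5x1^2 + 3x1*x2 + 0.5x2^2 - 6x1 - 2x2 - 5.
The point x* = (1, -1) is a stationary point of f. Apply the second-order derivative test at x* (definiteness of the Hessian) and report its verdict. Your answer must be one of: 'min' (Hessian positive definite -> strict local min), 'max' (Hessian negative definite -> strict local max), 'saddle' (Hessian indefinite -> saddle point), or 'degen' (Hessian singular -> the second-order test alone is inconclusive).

Compute the Hessian H = grad^2 f:
  H = [[9, 3], [3, 1]]
Verify stationarity: grad f(x*) = H x* + g = (0, 0).
Eigenvalues of H: 0, 10.
H has a zero eigenvalue (singular; positive semidefinite but not definite), so H is neither positive definite, negative definite, nor indefinite. The second-order test alone is inconclusive -> degen.
(Indeed, f is constant along the null direction of H through x*, so x* is not a strict local extremum.)

degen


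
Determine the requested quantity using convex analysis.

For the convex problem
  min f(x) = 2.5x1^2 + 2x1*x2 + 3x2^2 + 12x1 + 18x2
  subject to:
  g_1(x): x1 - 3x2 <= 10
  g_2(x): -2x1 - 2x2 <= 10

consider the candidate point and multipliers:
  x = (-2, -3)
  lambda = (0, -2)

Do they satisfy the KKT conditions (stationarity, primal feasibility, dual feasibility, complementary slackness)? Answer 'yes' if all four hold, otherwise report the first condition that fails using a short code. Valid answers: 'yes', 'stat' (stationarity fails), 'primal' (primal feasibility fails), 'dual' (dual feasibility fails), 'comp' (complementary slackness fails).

Gradient of f: grad f(x) = Q x + c = (-4, -4)
Constraint values g_i(x) = a_i^T x - b_i:
  g_1((-2, -3)) = -3
  g_2((-2, -3)) = 0
Stationarity residual: grad f(x) + sum_i lambda_i a_i = (0, 0)
  -> stationarity OK
Primal feasibility (all g_i <= 0): OK
Dual feasibility (all lambda_i >= 0): FAILS
Complementary slackness (lambda_i * g_i(x) = 0 for all i): OK

Verdict: the first failing condition is dual_feasibility -> dual.

dual


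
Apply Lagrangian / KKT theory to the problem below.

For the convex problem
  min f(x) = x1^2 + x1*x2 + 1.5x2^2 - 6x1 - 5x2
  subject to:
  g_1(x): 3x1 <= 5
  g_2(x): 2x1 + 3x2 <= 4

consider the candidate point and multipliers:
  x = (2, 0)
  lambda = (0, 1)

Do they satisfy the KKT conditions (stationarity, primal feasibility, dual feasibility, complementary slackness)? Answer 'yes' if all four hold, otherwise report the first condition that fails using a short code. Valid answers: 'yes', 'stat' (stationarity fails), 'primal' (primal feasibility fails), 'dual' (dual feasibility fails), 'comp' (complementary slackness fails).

Gradient of f: grad f(x) = Q x + c = (-2, -3)
Constraint values g_i(x) = a_i^T x - b_i:
  g_1((2, 0)) = 1
  g_2((2, 0)) = 0
Stationarity residual: grad f(x) + sum_i lambda_i a_i = (0, 0)
  -> stationarity OK
Primal feasibility (all g_i <= 0): FAILS
Dual feasibility (all lambda_i >= 0): OK
Complementary slackness (lambda_i * g_i(x) = 0 for all i): OK

Verdict: the first failing condition is primal_feasibility -> primal.

primal


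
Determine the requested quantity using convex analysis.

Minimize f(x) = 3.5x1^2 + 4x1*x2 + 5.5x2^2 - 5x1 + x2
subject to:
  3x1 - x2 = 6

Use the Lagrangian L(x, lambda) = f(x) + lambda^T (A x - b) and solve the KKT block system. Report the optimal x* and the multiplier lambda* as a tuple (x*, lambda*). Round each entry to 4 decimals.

Form the Lagrangian:
  L(x, lambda) = (1/2) x^T Q x + c^T x + lambda^T (A x - b)
Stationarity (grad_x L = 0): Q x + c + A^T lambda = 0.
Primal feasibility: A x = b.

This gives the KKT block system:
  [ Q   A^T ] [ x     ]   [-c ]
  [ A    0  ] [ lambda ] = [ b ]

Solving the linear system:
  x*      = (1.7231, -0.8308)
  lambda* = (-1.2462)
  f(x*)   = -0.9846

x* = (1.7231, -0.8308), lambda* = (-1.2462)


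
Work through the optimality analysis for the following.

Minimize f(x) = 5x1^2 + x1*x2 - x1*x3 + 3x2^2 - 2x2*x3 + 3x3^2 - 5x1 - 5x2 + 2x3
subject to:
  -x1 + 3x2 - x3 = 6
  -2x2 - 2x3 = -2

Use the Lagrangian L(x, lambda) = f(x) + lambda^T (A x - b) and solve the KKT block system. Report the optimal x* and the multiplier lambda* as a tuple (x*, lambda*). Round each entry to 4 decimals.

Form the Lagrangian:
  L(x, lambda) = (1/2) x^T Q x + c^T x + lambda^T (A x - b)
Stationarity (grad_x L = 0): Q x + c + A^T lambda = 0.
Primal feasibility: A x = b.

This gives the KKT block system:
  [ Q   A^T ] [ x     ]   [-c ]
  [ A    0  ] [ lambda ] = [ b ]

Solving the linear system:
  x*      = (-0.0625, 1.7344, -0.7344)
  lambda* = (-3.1562, -1.3281)
  f(x*)   = 3.2266

x* = (-0.0625, 1.7344, -0.7344), lambda* = (-3.1562, -1.3281)


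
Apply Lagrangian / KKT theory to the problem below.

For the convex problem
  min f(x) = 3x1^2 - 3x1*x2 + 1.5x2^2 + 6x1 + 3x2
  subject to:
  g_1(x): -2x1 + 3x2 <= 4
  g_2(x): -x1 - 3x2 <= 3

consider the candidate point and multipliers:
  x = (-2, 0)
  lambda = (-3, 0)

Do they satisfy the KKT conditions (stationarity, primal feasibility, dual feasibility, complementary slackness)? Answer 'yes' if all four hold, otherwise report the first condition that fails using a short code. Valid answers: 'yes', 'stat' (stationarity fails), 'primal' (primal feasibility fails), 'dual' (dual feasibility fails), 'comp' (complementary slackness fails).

Gradient of f: grad f(x) = Q x + c = (-6, 9)
Constraint values g_i(x) = a_i^T x - b_i:
  g_1((-2, 0)) = 0
  g_2((-2, 0)) = -1
Stationarity residual: grad f(x) + sum_i lambda_i a_i = (0, 0)
  -> stationarity OK
Primal feasibility (all g_i <= 0): OK
Dual feasibility (all lambda_i >= 0): FAILS
Complementary slackness (lambda_i * g_i(x) = 0 for all i): OK

Verdict: the first failing condition is dual_feasibility -> dual.

dual


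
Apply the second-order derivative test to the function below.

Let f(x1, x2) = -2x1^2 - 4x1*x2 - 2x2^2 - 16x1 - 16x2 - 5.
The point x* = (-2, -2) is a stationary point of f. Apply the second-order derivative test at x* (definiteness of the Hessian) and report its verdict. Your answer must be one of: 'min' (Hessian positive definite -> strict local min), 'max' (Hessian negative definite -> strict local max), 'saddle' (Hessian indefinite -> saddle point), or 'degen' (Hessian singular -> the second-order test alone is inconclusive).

Compute the Hessian H = grad^2 f:
  H = [[-4, -4], [-4, -4]]
Verify stationarity: grad f(x*) = H x* + g = (0, 0).
Eigenvalues of H: -8, 0.
H has a zero eigenvalue (singular; negative semidefinite but not definite), so H is neither positive definite, negative definite, nor indefinite. The second-order test alone is inconclusive -> degen.
(Indeed, f is constant along the null direction of H through x*, so x* is not a strict local extremum.)

degen


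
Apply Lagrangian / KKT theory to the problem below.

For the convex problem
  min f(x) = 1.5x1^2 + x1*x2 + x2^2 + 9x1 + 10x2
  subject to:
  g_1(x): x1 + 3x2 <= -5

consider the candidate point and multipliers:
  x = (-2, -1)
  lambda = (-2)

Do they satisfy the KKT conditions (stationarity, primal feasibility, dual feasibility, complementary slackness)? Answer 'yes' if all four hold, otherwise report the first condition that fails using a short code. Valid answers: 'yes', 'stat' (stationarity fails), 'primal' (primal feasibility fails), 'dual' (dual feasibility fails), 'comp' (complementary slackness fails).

Gradient of f: grad f(x) = Q x + c = (2, 6)
Constraint values g_i(x) = a_i^T x - b_i:
  g_1((-2, -1)) = 0
Stationarity residual: grad f(x) + sum_i lambda_i a_i = (0, 0)
  -> stationarity OK
Primal feasibility (all g_i <= 0): OK
Dual feasibility (all lambda_i >= 0): FAILS
Complementary slackness (lambda_i * g_i(x) = 0 for all i): OK

Verdict: the first failing condition is dual_feasibility -> dual.

dual


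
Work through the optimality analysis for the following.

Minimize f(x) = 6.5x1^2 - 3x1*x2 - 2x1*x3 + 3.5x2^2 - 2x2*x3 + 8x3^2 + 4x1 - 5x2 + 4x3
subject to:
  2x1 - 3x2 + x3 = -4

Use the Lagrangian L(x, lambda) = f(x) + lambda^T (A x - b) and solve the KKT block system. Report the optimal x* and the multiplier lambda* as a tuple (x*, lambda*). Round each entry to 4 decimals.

Form the Lagrangian:
  L(x, lambda) = (1/2) x^T Q x + c^T x + lambda^T (A x - b)
Stationarity (grad_x L = 0): Q x + c + A^T lambda = 0.
Primal feasibility: A x = b.

This gives the KKT block system:
  [ Q   A^T ] [ x     ]   [-c ]
  [ A    0  ] [ lambda ] = [ b ]

Solving the linear system:
  x*      = (-0.2918, 1.0613, -0.2323)
  lambda* = (1.2565)
  f(x*)   = -1.1887

x* = (-0.2918, 1.0613, -0.2323), lambda* = (1.2565)


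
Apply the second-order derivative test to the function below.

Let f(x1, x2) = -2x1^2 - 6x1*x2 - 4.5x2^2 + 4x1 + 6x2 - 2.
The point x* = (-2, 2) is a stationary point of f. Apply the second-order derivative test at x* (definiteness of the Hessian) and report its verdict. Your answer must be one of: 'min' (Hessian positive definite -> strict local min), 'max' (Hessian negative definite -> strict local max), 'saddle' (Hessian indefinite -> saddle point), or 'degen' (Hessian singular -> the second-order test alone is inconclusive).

Compute the Hessian H = grad^2 f:
  H = [[-4, -6], [-6, -9]]
Verify stationarity: grad f(x*) = H x* + g = (0, 0).
Eigenvalues of H: -13, 0.
H has a zero eigenvalue (singular; negative semidefinite but not definite), so H is neither positive definite, negative definite, nor indefinite. The second-order test alone is inconclusive -> degen.
(Indeed, f is constant along the null direction of H through x*, so x* is not a strict local extremum.)

degen


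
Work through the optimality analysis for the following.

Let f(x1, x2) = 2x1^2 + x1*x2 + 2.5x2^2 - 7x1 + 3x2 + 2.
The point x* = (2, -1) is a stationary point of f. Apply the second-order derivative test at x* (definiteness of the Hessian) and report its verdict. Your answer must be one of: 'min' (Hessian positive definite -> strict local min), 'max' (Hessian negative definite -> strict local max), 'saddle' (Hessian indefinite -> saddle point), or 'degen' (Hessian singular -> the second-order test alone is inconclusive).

Compute the Hessian H = grad^2 f:
  H = [[4, 1], [1, 5]]
Verify stationarity: grad f(x*) = H x* + g = (0, 0).
Eigenvalues of H: 3.382, 5.618.
Both eigenvalues > 0, so H is positive definite -> x* is a strict local min.

min


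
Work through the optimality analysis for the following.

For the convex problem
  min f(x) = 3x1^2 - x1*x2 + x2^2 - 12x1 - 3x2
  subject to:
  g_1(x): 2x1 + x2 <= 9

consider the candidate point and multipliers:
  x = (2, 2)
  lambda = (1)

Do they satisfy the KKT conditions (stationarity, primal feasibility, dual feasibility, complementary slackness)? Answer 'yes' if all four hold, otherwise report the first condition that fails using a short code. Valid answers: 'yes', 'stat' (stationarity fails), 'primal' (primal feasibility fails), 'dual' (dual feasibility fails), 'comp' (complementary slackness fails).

Gradient of f: grad f(x) = Q x + c = (-2, -1)
Constraint values g_i(x) = a_i^T x - b_i:
  g_1((2, 2)) = -3
Stationarity residual: grad f(x) + sum_i lambda_i a_i = (0, 0)
  -> stationarity OK
Primal feasibility (all g_i <= 0): OK
Dual feasibility (all lambda_i >= 0): OK
Complementary slackness (lambda_i * g_i(x) = 0 for all i): FAILS

Verdict: the first failing condition is complementary_slackness -> comp.

comp


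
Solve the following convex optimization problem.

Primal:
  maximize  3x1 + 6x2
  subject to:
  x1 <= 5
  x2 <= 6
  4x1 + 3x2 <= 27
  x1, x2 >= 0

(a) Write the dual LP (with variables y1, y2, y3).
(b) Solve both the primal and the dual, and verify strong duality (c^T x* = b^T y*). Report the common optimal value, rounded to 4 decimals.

The standard primal-dual pair for 'max c^T x s.t. A x <= b, x >= 0' is:
  Dual:  min b^T y  s.t.  A^T y >= c,  y >= 0.

So the dual LP is:
  minimize  5y1 + 6y2 + 27y3
  subject to:
    y1 + 4y3 >= 3
    y2 + 3y3 >= 6
    y1, y2, y3 >= 0

Solving the primal: x* = (2.25, 6).
  primal value c^T x* = 42.75.
Solving the dual: y* = (0, 3.75, 0.75).
  dual value b^T y* = 42.75.
Strong duality: c^T x* = b^T y*. Confirmed.

42.75


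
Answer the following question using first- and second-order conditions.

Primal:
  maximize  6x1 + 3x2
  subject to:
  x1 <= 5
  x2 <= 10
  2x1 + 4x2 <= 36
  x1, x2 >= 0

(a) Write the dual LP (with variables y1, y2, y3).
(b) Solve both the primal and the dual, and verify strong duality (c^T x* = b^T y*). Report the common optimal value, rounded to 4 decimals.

The standard primal-dual pair for 'max c^T x s.t. A x <= b, x >= 0' is:
  Dual:  min b^T y  s.t.  A^T y >= c,  y >= 0.

So the dual LP is:
  minimize  5y1 + 10y2 + 36y3
  subject to:
    y1 + 2y3 >= 6
    y2 + 4y3 >= 3
    y1, y2, y3 >= 0

Solving the primal: x* = (5, 6.5).
  primal value c^T x* = 49.5.
Solving the dual: y* = (4.5, 0, 0.75).
  dual value b^T y* = 49.5.
Strong duality: c^T x* = b^T y*. Confirmed.

49.5


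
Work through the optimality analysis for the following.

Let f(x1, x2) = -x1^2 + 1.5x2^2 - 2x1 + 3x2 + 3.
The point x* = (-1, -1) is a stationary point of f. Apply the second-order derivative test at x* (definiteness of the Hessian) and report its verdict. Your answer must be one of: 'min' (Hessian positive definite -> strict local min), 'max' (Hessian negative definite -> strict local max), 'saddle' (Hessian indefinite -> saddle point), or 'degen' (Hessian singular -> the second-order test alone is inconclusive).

Compute the Hessian H = grad^2 f:
  H = [[-2, 0], [0, 3]]
Verify stationarity: grad f(x*) = H x* + g = (0, 0).
Eigenvalues of H: -2, 3.
Eigenvalues have mixed signs, so H is indefinite -> x* is a saddle point.

saddle


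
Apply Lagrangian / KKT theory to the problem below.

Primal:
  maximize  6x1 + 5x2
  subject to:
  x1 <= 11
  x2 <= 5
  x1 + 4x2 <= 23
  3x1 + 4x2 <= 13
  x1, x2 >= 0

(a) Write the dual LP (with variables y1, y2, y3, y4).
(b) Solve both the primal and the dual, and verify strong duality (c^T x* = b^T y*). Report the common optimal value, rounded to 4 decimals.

The standard primal-dual pair for 'max c^T x s.t. A x <= b, x >= 0' is:
  Dual:  min b^T y  s.t.  A^T y >= c,  y >= 0.

So the dual LP is:
  minimize  11y1 + 5y2 + 23y3 + 13y4
  subject to:
    y1 + y3 + 3y4 >= 6
    y2 + 4y3 + 4y4 >= 5
    y1, y2, y3, y4 >= 0

Solving the primal: x* = (4.3333, 0).
  primal value c^T x* = 26.
Solving the dual: y* = (0, 0, 0, 2).
  dual value b^T y* = 26.
Strong duality: c^T x* = b^T y*. Confirmed.

26


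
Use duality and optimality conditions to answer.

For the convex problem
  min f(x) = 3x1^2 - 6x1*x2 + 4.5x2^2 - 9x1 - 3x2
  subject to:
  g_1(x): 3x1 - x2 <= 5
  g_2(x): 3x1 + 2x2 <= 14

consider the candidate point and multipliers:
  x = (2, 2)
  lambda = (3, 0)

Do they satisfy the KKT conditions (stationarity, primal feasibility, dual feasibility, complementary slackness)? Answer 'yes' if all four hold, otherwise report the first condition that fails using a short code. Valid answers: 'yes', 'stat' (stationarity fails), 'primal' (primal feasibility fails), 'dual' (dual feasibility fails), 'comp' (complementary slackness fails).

Gradient of f: grad f(x) = Q x + c = (-9, 3)
Constraint values g_i(x) = a_i^T x - b_i:
  g_1((2, 2)) = -1
  g_2((2, 2)) = -4
Stationarity residual: grad f(x) + sum_i lambda_i a_i = (0, 0)
  -> stationarity OK
Primal feasibility (all g_i <= 0): OK
Dual feasibility (all lambda_i >= 0): OK
Complementary slackness (lambda_i * g_i(x) = 0 for all i): FAILS

Verdict: the first failing condition is complementary_slackness -> comp.

comp


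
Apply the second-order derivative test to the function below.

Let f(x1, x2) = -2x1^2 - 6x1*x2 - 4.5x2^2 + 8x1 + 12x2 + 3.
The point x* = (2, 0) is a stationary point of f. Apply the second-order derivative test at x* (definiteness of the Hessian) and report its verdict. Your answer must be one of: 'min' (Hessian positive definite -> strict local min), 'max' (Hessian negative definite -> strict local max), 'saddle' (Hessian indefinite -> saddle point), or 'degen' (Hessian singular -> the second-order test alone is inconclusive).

Compute the Hessian H = grad^2 f:
  H = [[-4, -6], [-6, -9]]
Verify stationarity: grad f(x*) = H x* + g = (0, 0).
Eigenvalues of H: -13, 0.
H has a zero eigenvalue (singular; negative semidefinite but not definite), so H is neither positive definite, negative definite, nor indefinite. The second-order test alone is inconclusive -> degen.
(Indeed, f is constant along the null direction of H through x*, so x* is not a strict local extremum.)

degen


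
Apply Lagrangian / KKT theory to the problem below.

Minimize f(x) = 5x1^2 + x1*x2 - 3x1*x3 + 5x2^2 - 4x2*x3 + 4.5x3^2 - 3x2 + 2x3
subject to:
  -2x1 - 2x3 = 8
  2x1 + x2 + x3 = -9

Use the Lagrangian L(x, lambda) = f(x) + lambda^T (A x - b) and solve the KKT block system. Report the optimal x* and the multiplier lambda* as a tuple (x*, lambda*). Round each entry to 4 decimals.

Form the Lagrangian:
  L(x, lambda) = (1/2) x^T Q x + c^T x + lambda^T (A x - b)
Stationarity (grad_x L = 0): Q x + c + A^T lambda = 0.
Primal feasibility: A x = b.

This gives the KKT block system:
  [ Q   A^T ] [ x     ]   [-c ]
  [ A    0  ] [ lambda ] = [ b ]

Solving the linear system:
  x*      = (-2.32, -2.68, -1.68)
  lambda* = (14.98, 25.4)
  f(x*)   = 56.72

x* = (-2.32, -2.68, -1.68), lambda* = (14.98, 25.4)


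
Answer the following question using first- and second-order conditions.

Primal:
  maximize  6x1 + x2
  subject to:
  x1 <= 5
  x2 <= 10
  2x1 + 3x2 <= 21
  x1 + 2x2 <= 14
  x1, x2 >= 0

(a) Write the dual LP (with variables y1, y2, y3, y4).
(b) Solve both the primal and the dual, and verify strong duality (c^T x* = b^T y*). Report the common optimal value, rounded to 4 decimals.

The standard primal-dual pair for 'max c^T x s.t. A x <= b, x >= 0' is:
  Dual:  min b^T y  s.t.  A^T y >= c,  y >= 0.

So the dual LP is:
  minimize  5y1 + 10y2 + 21y3 + 14y4
  subject to:
    y1 + 2y3 + y4 >= 6
    y2 + 3y3 + 2y4 >= 1
    y1, y2, y3, y4 >= 0

Solving the primal: x* = (5, 3.6667).
  primal value c^T x* = 33.6667.
Solving the dual: y* = (5.3333, 0, 0.3333, 0).
  dual value b^T y* = 33.6667.
Strong duality: c^T x* = b^T y*. Confirmed.

33.6667


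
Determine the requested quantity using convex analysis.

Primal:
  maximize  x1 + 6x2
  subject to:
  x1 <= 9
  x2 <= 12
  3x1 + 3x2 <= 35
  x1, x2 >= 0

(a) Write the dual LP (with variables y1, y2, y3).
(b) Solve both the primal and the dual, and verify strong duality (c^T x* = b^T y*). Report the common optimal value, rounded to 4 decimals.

The standard primal-dual pair for 'max c^T x s.t. A x <= b, x >= 0' is:
  Dual:  min b^T y  s.t.  A^T y >= c,  y >= 0.

So the dual LP is:
  minimize  9y1 + 12y2 + 35y3
  subject to:
    y1 + 3y3 >= 1
    y2 + 3y3 >= 6
    y1, y2, y3 >= 0

Solving the primal: x* = (0, 11.6667).
  primal value c^T x* = 70.
Solving the dual: y* = (0, 0, 2).
  dual value b^T y* = 70.
Strong duality: c^T x* = b^T y*. Confirmed.

70


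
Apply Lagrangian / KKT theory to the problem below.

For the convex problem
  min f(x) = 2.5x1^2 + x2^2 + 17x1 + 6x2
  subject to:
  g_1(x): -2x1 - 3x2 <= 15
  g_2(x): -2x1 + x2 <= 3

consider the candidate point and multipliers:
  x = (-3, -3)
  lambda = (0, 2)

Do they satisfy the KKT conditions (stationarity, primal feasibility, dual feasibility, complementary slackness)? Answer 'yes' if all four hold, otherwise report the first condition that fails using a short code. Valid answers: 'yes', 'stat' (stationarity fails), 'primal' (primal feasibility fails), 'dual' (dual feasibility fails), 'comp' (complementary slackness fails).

Gradient of f: grad f(x) = Q x + c = (2, 0)
Constraint values g_i(x) = a_i^T x - b_i:
  g_1((-3, -3)) = 0
  g_2((-3, -3)) = 0
Stationarity residual: grad f(x) + sum_i lambda_i a_i = (-2, 2)
  -> stationarity FAILS
Primal feasibility (all g_i <= 0): OK
Dual feasibility (all lambda_i >= 0): OK
Complementary slackness (lambda_i * g_i(x) = 0 for all i): OK

Verdict: the first failing condition is stationarity -> stat.

stat


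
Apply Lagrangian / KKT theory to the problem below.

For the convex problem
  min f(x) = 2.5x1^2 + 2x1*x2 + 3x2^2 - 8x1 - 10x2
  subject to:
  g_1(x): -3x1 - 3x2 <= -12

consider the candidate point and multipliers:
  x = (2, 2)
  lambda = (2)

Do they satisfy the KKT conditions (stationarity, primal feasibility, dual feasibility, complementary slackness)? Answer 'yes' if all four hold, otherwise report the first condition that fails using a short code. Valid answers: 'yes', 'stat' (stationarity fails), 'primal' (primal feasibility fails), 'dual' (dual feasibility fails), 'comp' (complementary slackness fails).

Gradient of f: grad f(x) = Q x + c = (6, 6)
Constraint values g_i(x) = a_i^T x - b_i:
  g_1((2, 2)) = 0
Stationarity residual: grad f(x) + sum_i lambda_i a_i = (0, 0)
  -> stationarity OK
Primal feasibility (all g_i <= 0): OK
Dual feasibility (all lambda_i >= 0): OK
Complementary slackness (lambda_i * g_i(x) = 0 for all i): OK

Verdict: yes, KKT holds.

yes


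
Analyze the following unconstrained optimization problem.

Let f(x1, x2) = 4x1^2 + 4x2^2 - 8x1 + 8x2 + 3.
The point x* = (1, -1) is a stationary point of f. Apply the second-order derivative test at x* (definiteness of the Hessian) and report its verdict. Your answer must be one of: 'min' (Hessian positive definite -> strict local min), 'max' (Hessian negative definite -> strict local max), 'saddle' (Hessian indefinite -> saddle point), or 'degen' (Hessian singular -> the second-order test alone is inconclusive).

Compute the Hessian H = grad^2 f:
  H = [[8, 0], [0, 8]]
Verify stationarity: grad f(x*) = H x* + g = (0, 0).
Eigenvalues of H: 8, 8.
Both eigenvalues > 0, so H is positive definite -> x* is a strict local min.

min


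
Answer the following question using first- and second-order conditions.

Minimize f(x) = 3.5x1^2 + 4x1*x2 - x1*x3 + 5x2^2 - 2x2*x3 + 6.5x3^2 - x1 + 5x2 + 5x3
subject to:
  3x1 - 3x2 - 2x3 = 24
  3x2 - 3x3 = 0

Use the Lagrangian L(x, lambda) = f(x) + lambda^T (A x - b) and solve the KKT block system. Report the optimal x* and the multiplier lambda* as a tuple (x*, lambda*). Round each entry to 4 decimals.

Form the Lagrangian:
  L(x, lambda) = (1/2) x^T Q x + c^T x + lambda^T (A x - b)
Stationarity (grad_x L = 0): Q x + c + A^T lambda = 0.
Primal feasibility: A x = b.

This gives the KKT block system:
  [ Q   A^T ] [ x     ]   [-c ]
  [ A    0  ] [ lambda ] = [ b ]

Solving the linear system:
  x*      = (3.6766, -2.594, -2.594)
  lambda* = (-5.6514, -5.3028)
  f(x*)   = 53.008

x* = (3.6766, -2.594, -2.594), lambda* = (-5.6514, -5.3028)


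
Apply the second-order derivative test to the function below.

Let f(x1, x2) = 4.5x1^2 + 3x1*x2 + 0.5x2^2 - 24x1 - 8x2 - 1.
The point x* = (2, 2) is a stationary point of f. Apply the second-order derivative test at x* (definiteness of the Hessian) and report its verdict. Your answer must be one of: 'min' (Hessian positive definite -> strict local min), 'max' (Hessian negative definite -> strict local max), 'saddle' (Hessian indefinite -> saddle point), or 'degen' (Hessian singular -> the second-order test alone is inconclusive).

Compute the Hessian H = grad^2 f:
  H = [[9, 3], [3, 1]]
Verify stationarity: grad f(x*) = H x* + g = (0, 0).
Eigenvalues of H: 0, 10.
H has a zero eigenvalue (singular; positive semidefinite but not definite), so H is neither positive definite, negative definite, nor indefinite. The second-order test alone is inconclusive -> degen.
(Indeed, f is constant along the null direction of H through x*, so x* is not a strict local extremum.)

degen
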